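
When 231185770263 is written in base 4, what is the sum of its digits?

36

231185770263 in base 4 is 3113103233232130113.
Digit sum: 3+1+1+3+1+0+3+2+3+3+2+3+2+1+3+0+1+1+3 = 36.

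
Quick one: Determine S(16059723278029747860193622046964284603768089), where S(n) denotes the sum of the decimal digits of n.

206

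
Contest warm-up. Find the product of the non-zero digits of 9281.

9×2×8×1 = 144

144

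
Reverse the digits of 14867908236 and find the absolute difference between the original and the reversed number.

48413068605

Reverse of 14867908236 is 63280976841.
|14867908236 − 63280976841| = 48413068605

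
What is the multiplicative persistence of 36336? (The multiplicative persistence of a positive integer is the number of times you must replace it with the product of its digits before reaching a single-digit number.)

4

36336 → 972 → 126 → 12 → 2 (4 steps)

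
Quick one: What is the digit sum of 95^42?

334

95^42 = 115982221300005785365632576913480563852466162221322420236901962198317050933837890625
Sum of its 84 digits: 334.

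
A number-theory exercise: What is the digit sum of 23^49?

23^49 = 5304738315342148305325700564919212656132041732898221764838321536663
Sum of its 67 digits: 266.

266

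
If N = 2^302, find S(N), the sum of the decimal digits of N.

409

2^302 = 8148143905337944345073782753637512644205873574663745002544561797417525199053346824733589504
Sum of its 91 digits: 409.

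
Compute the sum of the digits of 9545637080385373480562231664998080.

157

9+5+4+5+6+3+7+0+8+0+3+8+5+3+7+3+4+8+0+5+6+2+2+3+1+6+6+4+9+9+8+0+8+0 = 157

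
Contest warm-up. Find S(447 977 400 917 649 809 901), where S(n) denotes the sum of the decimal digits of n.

105

4+4+7+9+7+7+4+0+0+9+1+7+6+4+9+8+0+9+9+0+1 = 105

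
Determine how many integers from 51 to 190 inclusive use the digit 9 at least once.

The integers in [51, 190] that use the digit 9 at least once: 59, 69, 79, 89, 90, 91, …, 189, 190.
24 qualify.

24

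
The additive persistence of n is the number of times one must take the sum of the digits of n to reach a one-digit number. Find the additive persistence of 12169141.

2

12169141 → 25 → 7 (2 steps)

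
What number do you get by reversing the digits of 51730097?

Reversing 51730097 gives 79003715.

79003715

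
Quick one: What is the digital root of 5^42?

1

The digital root of n equals n mod 9 (or 9 when 9 | n), so we need 5^42 mod 9.
5^42 ≡ 1 (mod 9), so the digital root is 1.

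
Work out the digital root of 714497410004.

5

7+1+4+4+9+7+4+1+0+0+0+4 = 41
4+1 = 5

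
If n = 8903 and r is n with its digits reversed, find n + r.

Reverse of 8903 is 3098.
8903 + 3098 = 12001

12001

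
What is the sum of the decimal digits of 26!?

81

26! = 403291461126605635584000000
Sum of its 27 digits: 81.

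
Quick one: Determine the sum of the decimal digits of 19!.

45

19! = 121645100408832000
Sum of its 18 digits: 45.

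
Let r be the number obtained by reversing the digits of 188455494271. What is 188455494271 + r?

Reverse of 188455494271 is 172494554881.
188455494271 + 172494554881 = 360950049152

360950049152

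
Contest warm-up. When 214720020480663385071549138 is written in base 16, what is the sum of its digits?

198

214720020480663385071549138 in base 16 is B19CBBA251F9FD1F89FAD2.
Digit sum: 11+1+9+12+11+11+10+2+5+1+15+9+15+13+1+15+8+9+15+10+13+2 = 198.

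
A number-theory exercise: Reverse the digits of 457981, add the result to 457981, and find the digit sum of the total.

Reversal of 457981 is 189754; 457981 + 189754 = 647735.
Digit sum of 647735: 6+4+7+7+3+5 = 32.

32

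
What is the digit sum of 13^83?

457

13^83 = 286614555192773908454903515714796349532804586806614556377660299844524707381194798580194256597
Sum of its 93 digits: 457.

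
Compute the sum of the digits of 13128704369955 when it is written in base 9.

51

13128704369955 in base 9 is 51432428427540.
Digit sum: 5+1+4+3+2+4+2+8+4+2+7+5+4+0 = 51.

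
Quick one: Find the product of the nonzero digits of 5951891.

16200

5×9×5×1×8×9×1 = 16200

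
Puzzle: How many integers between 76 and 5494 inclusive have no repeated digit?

The integers in [76, 5494] that have no repeated digit: 76, 78, 79, 80, 81, 82, …, 5492, 5493.
2962 qualify.

2962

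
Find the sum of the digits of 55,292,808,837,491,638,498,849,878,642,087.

180

5+5+2+9+2+8+0+8+8+3+7+4+9+1+6+3+8+4+9+8+8+4+9+8+7+8+6+4+2+0+8+7 = 180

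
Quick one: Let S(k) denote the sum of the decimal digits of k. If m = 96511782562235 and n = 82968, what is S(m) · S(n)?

2046

S(96511782562235) = 9+6+5+1+1+7+8+2+5+6+2+2+3+5 = 62.
S(82968) = 8+2+9+6+8 = 33.
62 · 33 = 2046.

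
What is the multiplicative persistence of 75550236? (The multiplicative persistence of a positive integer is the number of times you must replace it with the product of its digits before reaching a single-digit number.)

75550236 → 0 (1 step)

1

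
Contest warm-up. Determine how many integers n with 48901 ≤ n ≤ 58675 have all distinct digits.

2975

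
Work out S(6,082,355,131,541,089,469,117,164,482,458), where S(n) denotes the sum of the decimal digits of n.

6+0+8+2+3+5+5+1+3+1+5+4+1+0+8+9+4+6+9+1+1+7+1+6+4+4+8+2+4+5+8 = 131

131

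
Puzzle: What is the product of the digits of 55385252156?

1800000

5×5×3×8×5×2×5×2×1×5×6 = 1800000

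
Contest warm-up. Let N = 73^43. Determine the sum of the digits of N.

73^43 = 132703685728275696620653916767775759506010842419264131244423417665259220021113817
Sum of its 81 digits: 334.

334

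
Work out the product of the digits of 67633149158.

6×7×6×3×3×1×4×9×1×5×8 = 3265920

3265920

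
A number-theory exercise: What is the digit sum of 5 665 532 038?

43

5+6+6+5+5+3+2+0+3+8 = 43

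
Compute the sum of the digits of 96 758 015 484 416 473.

82

9+6+7+5+8+0+1+5+4+8+4+4+1+6+4+7+3 = 82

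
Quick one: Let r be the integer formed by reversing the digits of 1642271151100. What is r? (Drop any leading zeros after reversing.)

Reversing 1642271151100 gives 11511722461.

11511722461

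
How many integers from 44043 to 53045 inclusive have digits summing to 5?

The integers in [44043, 53045] that have digits summing to 5: 50000.
1 qualifies.

1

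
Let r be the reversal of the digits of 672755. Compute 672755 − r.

Reverse of 672755 is 557276.
672755 − 557276 = 115479

115479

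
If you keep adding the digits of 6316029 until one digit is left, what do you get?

9

6+3+1+6+0+2+9 = 27
2+7 = 9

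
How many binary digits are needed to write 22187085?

22187085 in base 2 is 1010100101000110001001101, which has 25 digits.

25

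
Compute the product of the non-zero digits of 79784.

7×9×7×8×4 = 14112

14112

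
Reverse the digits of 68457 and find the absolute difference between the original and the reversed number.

7029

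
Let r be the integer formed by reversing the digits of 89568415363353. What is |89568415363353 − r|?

54232063876755

Reverse of 89568415363353 is 35336351486598.
|89568415363353 − 35336351486598| = 54232063876755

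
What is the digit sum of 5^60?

199

5^60 = 867361737988403547205962240695953369140625
Sum of its 42 digits: 199.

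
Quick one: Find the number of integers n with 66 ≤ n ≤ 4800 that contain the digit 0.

1221

The integers in [66, 4800] that contain the digit 0: 70, 80, 90, 100, 101, 102, …, 4790, 4800.
1221 qualify.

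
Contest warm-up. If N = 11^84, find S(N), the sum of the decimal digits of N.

11^84 = 2999062754174580621444557664122388274963717433652437940577512878446736163557021296243441
Sum of its 88 digits: 397.

397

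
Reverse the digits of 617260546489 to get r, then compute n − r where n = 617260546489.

Reverse of 617260546489 is 984645062716.
617260546489 − 984645062716 = -367384516227

-367384516227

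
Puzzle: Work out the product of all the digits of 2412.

2×4×1×2 = 16

16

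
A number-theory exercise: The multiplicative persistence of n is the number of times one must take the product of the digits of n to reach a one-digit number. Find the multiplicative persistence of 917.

3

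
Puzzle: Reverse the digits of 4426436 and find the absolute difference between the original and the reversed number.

Reverse of 4426436 is 6346244.
|4426436 − 6346244| = 1919808

1919808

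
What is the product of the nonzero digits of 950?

45

9×5 = 45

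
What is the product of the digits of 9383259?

9×3×8×3×2×5×9 = 58320

58320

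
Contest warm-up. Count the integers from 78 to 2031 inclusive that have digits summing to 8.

The integers in [78, 2031] that have digits summing to 8: 80, 107, 116, 125, 134, 143, …, 2015, 2024.
76 qualify.

76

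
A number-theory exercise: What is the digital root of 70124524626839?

7+0+1+2+4+5+2+4+6+2+6+8+3+9 = 59
5+9 = 14
1+4 = 5

5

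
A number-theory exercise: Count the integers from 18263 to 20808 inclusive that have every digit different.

857

The integers in [18263, 20808] that have every digit different: 18263, 18264, 18265, 18267, 18269, 18270, …, 20796, 20798.
857 qualify.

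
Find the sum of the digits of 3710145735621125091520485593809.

3+7+1+0+1+4+5+7+3+5+6+2+1+1+2+5+0+9+1+5+2+0+4+8+5+5+9+3+8+0+9 = 121

121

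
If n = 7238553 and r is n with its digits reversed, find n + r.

10796880

Reverse of 7238553 is 3558327.
7238553 + 3558327 = 10796880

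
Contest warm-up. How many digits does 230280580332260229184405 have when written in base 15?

20

230280580332260229184405 in base 15 is A5C3C23991ABA4CD6CDA, which has 20 digits.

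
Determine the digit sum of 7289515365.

7+2+8+9+5+1+5+3+6+5 = 51

51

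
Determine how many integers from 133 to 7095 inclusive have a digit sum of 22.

320

The integers in [133, 7095] that have a digit sum of 22: 499, 589, 598, 679, 688, 697, …, 7078, 7087.
320 qualify.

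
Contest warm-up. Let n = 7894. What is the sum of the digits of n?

28

7+8+9+4 = 28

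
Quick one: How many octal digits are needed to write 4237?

5

4237 in base 8 is 10215, which has 5 digits.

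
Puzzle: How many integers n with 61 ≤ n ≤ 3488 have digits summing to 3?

The integers in [61, 3488] that have digits summing to 3: 102, 111, 120, 201, 210, 300, …, 2100, 3000.
16 qualify.

16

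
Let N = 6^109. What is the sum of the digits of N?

405

6^109 = 6583946478772170570086991118577690665795891022458455417130130183194015864677986205696
Sum of its 85 digits: 405.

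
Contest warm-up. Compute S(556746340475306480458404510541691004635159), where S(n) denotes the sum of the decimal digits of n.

5+5+6+7+4+6+3+4+0+4+7+5+3+0+6+4+8+0+4+5+8+4+0+4+5+1+0+5+4+1+6+9+1+0+0+4+6+3+5+1+5+9 = 167

167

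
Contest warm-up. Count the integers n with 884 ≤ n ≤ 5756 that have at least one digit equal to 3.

The integers in [884, 5756] that have at least one digit equal to 3: 893, 903, 913, 923, 930, 931, …, 5743, 5753.
2062 qualify.

2062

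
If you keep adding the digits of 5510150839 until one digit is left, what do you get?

1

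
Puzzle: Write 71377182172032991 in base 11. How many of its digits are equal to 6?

3

71377182172032991 in base 11 is 160A5A73A688A2681.
The digit 6 appears 3 times.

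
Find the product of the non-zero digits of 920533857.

9×2×5×3×3×8×5×7 = 226800

226800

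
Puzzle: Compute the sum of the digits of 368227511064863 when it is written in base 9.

63

368227511064863 in base 9 is 1707705510832368.
Digit sum: 1+7+0+7+7+0+5+5+1+0+8+3+2+3+6+8 = 63.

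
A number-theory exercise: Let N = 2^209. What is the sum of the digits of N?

284

2^209 = 822752278660603021077484591278675252491367932816789931674304512
Sum of its 63 digits: 284.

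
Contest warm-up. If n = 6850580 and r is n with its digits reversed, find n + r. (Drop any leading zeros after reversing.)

Reverse of 6850580 is 850586.
6850580 + 850586 = 7701166

7701166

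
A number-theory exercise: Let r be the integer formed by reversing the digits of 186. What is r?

681

Reversing 186 gives 681.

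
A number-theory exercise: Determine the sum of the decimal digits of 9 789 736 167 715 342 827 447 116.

9+7+8+9+7+3+6+1+6+7+7+1+5+3+4+2+8+2+7+4+4+7+1+1+6 = 125

125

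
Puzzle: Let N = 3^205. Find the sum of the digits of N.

3^205 = 64544199296837568949323861254694449319503728994774862521821715702599475289016430467635481867692243
Sum of its 98 digits: 486.

486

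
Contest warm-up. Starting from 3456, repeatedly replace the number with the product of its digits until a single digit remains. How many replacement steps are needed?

3456 → 360 → 0 (2 steps)

2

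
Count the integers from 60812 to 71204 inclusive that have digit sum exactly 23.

693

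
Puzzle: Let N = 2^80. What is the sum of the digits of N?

112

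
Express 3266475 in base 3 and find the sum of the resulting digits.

3266475 in base 3 is 20010221202120.
Digit sum: 2+0+0+1+0+2+2+1+2+0+2+1+2+0 = 15.

15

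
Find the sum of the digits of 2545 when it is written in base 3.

2545 in base 3 is 10111021.
Digit sum: 1+0+1+1+1+0+2+1 = 7.

7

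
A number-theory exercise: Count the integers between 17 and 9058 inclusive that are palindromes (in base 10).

The integers in [17, 9058] that are palindromes (in base 10): 22, 33, 44, 55, 66, 77, …, 8998, 9009.
179 qualify.

179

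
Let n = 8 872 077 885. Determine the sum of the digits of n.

8+8+7+2+0+7+7+8+8+5 = 60

60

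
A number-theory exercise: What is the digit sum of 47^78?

47^78 = 26523627437124553070081840558563188455438393858132774635620323885195843009282548763177047195169872498579705836917008782207454037089
Sum of its 131 digits: 604.

604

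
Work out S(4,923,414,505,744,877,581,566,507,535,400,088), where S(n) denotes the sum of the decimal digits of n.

4+9+2+3+4+1+4+5+0+5+7+4+4+8+7+7+5+8+1+5+6+6+5+0+7+5+3+5+4+0+0+0+8+8 = 150

150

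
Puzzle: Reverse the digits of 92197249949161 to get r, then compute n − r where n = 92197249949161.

76002255670032

Reverse of 92197249949161 is 16194994279129.
92197249949161 − 16194994279129 = 76002255670032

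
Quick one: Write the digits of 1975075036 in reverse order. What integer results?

Reversing 1975075036 gives 6305705791.

6305705791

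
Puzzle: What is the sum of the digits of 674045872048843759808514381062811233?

6+7+4+0+4+5+8+7+2+0+4+8+8+4+3+7+5+9+8+0+8+5+1+4+3+8+1+0+6+2+8+1+1+2+3+3 = 155

155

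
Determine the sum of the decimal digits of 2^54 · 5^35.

29

2^54 · 5^35 = 52428800000000000000000000000000000000000
Sum of its 41 digits: 29.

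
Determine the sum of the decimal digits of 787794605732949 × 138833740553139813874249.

787794605732949 × 138833740553139813874249 = 109372471901491312485520784065961930301
Sum of its 39 digits: 150.

150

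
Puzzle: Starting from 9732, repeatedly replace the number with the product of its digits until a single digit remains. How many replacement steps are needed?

5

9732 → 378 → 168 → 48 → 32 → 6 (5 steps)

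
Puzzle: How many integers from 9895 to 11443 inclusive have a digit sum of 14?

113

The integers in [9895, 11443] that have a digit sum of 14: 10049, 10058, 10067, 10076, 10085, 10094, …, 11426, 11435.
113 qualify.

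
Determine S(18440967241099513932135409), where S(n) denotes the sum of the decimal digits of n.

109

1+8+4+4+0+9+6+7+2+4+1+0+9+9+5+1+3+9+3+2+1+3+5+4+0+9 = 109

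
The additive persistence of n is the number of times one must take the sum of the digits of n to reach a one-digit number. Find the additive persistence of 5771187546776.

2

5771187546776 → 71 → 8 (2 steps)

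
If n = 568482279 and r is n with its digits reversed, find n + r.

1540767144

Reverse of 568482279 is 972284865.
568482279 + 972284865 = 1540767144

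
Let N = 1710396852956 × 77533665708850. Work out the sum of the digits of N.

1710396852956 × 77533665708850 = 132613337826559572957860600
Sum of its 27 digits: 119.

119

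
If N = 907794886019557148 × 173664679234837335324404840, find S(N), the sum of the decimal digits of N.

907794886019557148 × 173664679234837335324404840 = 157651907691612111883530105268513253467796320
Sum of its 45 digits: 181.

181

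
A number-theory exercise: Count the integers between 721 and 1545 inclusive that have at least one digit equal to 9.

235

The integers in [721, 1545] that have at least one digit equal to 9: 729, 739, 749, 759, 769, 779, …, 1529, 1539.
235 qualify.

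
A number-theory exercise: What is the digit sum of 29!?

29! = 8841761993739701954543616000000
Sum of its 31 digits: 126.

126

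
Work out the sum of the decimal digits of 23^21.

23^21 = 39471584120695485887249589623
Sum of its 29 digits: 152.

152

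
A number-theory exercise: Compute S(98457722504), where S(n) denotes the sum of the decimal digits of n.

53

9+8+4+5+7+7+2+2+5+0+4 = 53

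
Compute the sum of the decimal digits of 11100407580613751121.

1+1+1+0+0+4+0+7+5+8+0+6+1+3+7+5+1+1+2+1 = 54

54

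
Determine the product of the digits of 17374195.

1×7×3×7×4×1×9×5 = 26460

26460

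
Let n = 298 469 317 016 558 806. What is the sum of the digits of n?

2+9+8+4+6+9+3+1+7+0+1+6+5+5+8+8+0+6 = 88

88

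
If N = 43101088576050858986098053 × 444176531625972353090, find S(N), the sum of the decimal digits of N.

43101088576050858986098053 × 444176531625972353090 = 19144492033014090060706284026437712833877533770
Sum of its 47 digits: 180.

180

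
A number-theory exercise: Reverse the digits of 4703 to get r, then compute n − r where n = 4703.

1629

Reverse of 4703 is 3074.
4703 − 3074 = 1629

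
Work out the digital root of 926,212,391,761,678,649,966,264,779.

1

9+2+6+2+1+2+3+9+1+7+6+1+6+7+8+6+4+9+9+6+6+2+6+4+7+7+9 = 145
1+4+5 = 10
1+0 = 1
(Equivalently, 926,212,391,761,678,649,966,264,779 mod 9 = 1.)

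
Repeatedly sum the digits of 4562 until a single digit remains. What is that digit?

8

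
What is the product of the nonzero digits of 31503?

45

3×1×5×3 = 45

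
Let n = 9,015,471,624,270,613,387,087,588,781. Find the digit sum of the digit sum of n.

11

First digit sum: 128.
1+2+8 = 11.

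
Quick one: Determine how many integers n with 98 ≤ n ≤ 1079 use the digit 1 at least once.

332

The integers in [98, 1079] that use the digit 1 at least once: 100, 101, 102, 103, 104, 105, …, 1078, 1079.
332 qualify.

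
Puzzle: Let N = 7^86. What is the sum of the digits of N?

364

7^86 = 4769045228788439966405717081859702655999169022609320640655796073352869649
Sum of its 73 digits: 364.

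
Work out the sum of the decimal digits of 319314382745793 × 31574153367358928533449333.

180

319314382745793 × 31574153367358928533449333 = 10082081293219217799143257482953984406069
Sum of its 41 digits: 180.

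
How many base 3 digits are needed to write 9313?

9

9313 in base 3 is 110202221, which has 9 digits.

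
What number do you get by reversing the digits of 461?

Reversing 461 gives 164.

164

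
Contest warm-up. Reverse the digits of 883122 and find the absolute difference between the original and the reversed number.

Reverse of 883122 is 221388.
|883122 − 221388| = 661734

661734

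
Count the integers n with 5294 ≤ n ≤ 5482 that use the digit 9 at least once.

The integers in [5294, 5482] that use the digit 9 at least once: 5294, 5295, 5296, 5297, 5298, 5299, …, 5469, 5479.
33 qualify.

33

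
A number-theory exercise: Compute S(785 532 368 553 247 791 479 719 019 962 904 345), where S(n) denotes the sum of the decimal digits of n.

7+8+5+5+3+2+3+6+8+5+5+3+2+4+7+7+9+1+4+7+9+7+1+9+0+1+9+9+6+2+9+0+4+3+4+5 = 179

179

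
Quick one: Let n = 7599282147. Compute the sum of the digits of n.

7+5+9+9+2+8+2+1+4+7 = 54

54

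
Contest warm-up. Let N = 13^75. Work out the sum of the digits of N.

397

13^75 = 351359275572476457528076248233878088223680602077771392868333936199179517454013845557
Sum of its 84 digits: 397.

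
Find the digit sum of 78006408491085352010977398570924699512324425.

193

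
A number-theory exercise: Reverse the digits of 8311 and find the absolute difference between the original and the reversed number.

7173

Reverse of 8311 is 1138.
|8311 − 1138| = 7173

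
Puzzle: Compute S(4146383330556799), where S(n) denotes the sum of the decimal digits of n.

4+1+4+6+3+8+3+3+3+0+5+5+6+7+9+9 = 76

76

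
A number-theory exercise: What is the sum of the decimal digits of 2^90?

118

2^90 = 1237940039285380274899124224
Sum of its 28 digits: 118.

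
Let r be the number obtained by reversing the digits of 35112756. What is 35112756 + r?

100833909

Reverse of 35112756 is 65721153.
35112756 + 65721153 = 100833909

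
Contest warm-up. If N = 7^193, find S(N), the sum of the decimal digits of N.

7^193 = 12703451175365897318074344159098934311650015299954263056027602789453769587531267039819879004386369685970332148111933820303327428371904795727910691083938320809766407
Sum of its 164 digits: 736.

736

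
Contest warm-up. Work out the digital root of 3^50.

The digital root of n equals n mod 9 (or 9 when 9 | n), so we need 3^50 mod 9.
3^50 ≡ 0 (mod 9), so the digital root is 9.

9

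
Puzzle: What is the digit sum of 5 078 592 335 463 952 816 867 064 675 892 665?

5+0+7+8+5+9+2+3+3+5+4+6+3+9+5+2+8+1+6+8+6+7+0+6+4+6+7+5+8+9+2+6+6+5 = 176

176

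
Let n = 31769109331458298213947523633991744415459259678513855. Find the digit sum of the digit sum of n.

10

First digit sum: 253.
2+5+3 = 10.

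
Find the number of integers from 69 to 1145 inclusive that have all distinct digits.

732

The integers in [69, 1145] that have all distinct digits: 69, 70, 71, 72, 73, 74, …, 1097, 1098.
732 qualify.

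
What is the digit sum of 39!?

189

39! = 20397882081197443358640281739902897356800000000
Sum of its 47 digits: 189.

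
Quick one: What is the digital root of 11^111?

8

The digital root of n equals n mod 9 (or 9 when 9 | n), so we need 11^111 mod 9.
11^111 ≡ 8 (mod 9), so the digital root is 8.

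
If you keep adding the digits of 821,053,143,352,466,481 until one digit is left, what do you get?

8+2+1+0+5+3+1+4+3+3+5+2+4+6+6+4+8+1 = 66
6+6 = 12
1+2 = 3

3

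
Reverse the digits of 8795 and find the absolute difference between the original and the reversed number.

2817

Reverse of 8795 is 5978.
|8795 − 5978| = 2817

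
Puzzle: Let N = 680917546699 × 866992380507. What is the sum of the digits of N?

680917546699 × 866992380507 = 590350324741552349796393
Sum of its 24 digits: 108.

108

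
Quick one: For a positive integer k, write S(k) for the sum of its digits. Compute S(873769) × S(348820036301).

S(873769) = 8+7+3+7+6+9 = 40.
S(348820036301) = 3+4+8+8+2+0+0+3+6+3+0+1 = 38.
40 · 38 = 1520.

1520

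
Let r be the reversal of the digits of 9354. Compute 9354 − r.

Reverse of 9354 is 4539.
9354 − 4539 = 4815

4815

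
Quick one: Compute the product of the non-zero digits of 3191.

3×1×9×1 = 27

27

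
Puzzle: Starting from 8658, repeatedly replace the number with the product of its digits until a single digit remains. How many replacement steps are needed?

2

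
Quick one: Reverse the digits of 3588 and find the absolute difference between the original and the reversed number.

Reverse of 3588 is 8853.
|3588 − 8853| = 5265

5265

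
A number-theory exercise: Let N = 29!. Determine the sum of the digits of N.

29! = 8841761993739701954543616000000
Sum of its 31 digits: 126.

126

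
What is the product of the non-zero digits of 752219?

7×5×2×2×1×9 = 1260

1260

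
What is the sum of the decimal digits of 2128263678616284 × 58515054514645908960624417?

2128263678616284 × 58515054514645908960624417 = 124535465175772698928695718258915184206428
Sum of its 42 digits: 207.

207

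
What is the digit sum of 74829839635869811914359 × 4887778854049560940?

74829839635869811914359 × 4887778854049560940 = 365751707824124163764364144760684831537460
Sum of its 42 digits: 179.

179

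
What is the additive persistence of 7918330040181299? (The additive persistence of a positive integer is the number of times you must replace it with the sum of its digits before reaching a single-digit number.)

7918330040181299 → 65 → 11 → 2 (3 steps)

3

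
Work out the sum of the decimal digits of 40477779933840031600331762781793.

4+0+4+7+7+7+7+9+9+3+3+8+4+0+0+3+1+6+0+0+3+3+1+7+6+2+7+8+1+7+9+3 = 139

139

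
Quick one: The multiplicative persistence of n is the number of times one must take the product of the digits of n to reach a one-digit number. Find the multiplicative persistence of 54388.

2

54388 → 3840 → 0 (2 steps)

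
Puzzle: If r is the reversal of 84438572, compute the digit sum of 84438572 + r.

10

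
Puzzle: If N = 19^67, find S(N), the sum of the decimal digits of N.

19^67 = 47477874031374283688152885768007016140999246110209780956677425527590451521627915156939
Sum of its 86 digits: 397.

397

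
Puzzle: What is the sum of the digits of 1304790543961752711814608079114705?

136

1+3+0+4+7+9+0+5+4+3+9+6+1+7+5+2+7+1+1+8+1+4+6+0+8+0+7+9+1+1+4+7+0+5 = 136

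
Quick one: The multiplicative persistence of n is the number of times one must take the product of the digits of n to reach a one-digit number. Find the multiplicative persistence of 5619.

5619 → 270 → 0 (2 steps)

2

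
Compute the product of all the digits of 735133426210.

7×3×5×1×3×3×4×2×6×2×1×0 = 0

0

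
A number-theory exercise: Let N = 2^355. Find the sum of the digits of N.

2^355 = 73391955711682288371546268649666782105490079653384995959602842860381532034831513858240593699524021969747968
Sum of its 107 digits: 524.

524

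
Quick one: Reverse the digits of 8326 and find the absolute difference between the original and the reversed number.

Reverse of 8326 is 6238.
|8326 − 6238| = 2088

2088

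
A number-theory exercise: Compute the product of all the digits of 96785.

15120

9×6×7×8×5 = 15120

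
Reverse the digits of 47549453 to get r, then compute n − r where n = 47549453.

12054879

Reverse of 47549453 is 35494574.
47549453 − 35494574 = 12054879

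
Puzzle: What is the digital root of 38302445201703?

6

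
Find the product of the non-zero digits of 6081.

48

6×8×1 = 48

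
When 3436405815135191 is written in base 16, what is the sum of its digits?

3436405815135191 in base 16 is C356493EA4BD7.
Digit sum: 12+3+5+6+4+9+3+14+10+4+11+13+7 = 101.

101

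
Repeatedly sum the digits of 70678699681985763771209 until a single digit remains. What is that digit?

7+0+6+7+8+6+9+9+6+8+1+9+8+5+7+6+3+7+7+1+2+0+9 = 131
1+3+1 = 5

5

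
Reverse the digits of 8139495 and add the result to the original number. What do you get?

14088813

Reverse of 8139495 is 5949318.
8139495 + 5949318 = 14088813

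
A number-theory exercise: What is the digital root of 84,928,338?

9

8+4+9+2+8+3+3+8 = 45
4+5 = 9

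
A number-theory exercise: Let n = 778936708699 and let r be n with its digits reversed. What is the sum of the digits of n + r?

68

Reversal of 778936708699 is 996807639877; 778936708699 + 996807639877 = 1775744348576.
Digit sum of 1775744348576: 1+7+7+5+7+4+4+3+4+8+5+7+6 = 68.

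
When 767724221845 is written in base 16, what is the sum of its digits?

100

767724221845 in base 16 is B2BFEDF595.
Digit sum: 11+2+11+15+14+13+15+5+9+5 = 100.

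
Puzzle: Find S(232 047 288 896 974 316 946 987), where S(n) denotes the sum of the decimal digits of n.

132

2+3+2+0+4+7+2+8+8+8+9+6+9+7+4+3+1+6+9+4+6+9+8+7 = 132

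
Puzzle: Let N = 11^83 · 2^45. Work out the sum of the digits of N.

454

11^83 · 2^45 = 9592739987330521827975712726736009910371065084553603843127861371585670125693049761822613317449940992
Sum of its 100 digits: 454.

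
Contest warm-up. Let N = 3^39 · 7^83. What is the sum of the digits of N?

405

3^39 · 7^83 = 56346410544918819266137612746549990493554079768029811228192627351454907652413256375147581
Sum of its 89 digits: 405.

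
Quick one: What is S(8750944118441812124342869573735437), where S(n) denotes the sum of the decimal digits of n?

8+7+5+0+9+4+4+1+1+8+4+4+1+8+1+2+1+2+4+3+4+2+8+6+9+5+7+3+7+3+5+4+3+7 = 150

150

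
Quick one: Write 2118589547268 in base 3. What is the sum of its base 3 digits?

18

2118589547268 in base 3 is 21111112110011000001001110.
Digit sum: 2+1+1+1+1+1+1+2+1+1+0+0+1+1+0+0+0+0+0+1+0+0+1+1+1+0 = 18.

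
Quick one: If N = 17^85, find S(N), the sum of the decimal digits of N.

458

17^85 = 387398841060856728666481830078934303451511026537231722901062889198807651406663242475428593734254127224657
Sum of its 105 digits: 458.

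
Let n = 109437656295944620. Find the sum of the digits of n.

82

1+0+9+4+3+7+6+5+6+2+9+5+9+4+4+6+2+0 = 82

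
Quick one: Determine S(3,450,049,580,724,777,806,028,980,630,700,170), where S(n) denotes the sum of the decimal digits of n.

137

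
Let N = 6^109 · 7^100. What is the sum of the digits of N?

765

6^109 · 7^100 = 21295620226215226049085878757392103781687819357918922929084784221506136226769624452217414134447075378841115142156824926974062856259769809033106245948706645029392215965696
Sum of its 170 digits: 765.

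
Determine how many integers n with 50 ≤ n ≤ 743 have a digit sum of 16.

46

The integers in [50, 743] that have a digit sum of 16: 79, 88, 97, 169, 178, 187, …, 727, 736.
46 qualify.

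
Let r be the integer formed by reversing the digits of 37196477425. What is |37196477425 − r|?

15280991748

Reverse of 37196477425 is 52477469173.
|37196477425 − 52477469173| = 15280991748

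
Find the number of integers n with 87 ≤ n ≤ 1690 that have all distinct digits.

The integers in [87, 1690] that have all distinct digits: 87, 89, 90, 91, 92, 93, …, 1689, 1690.
989 qualify.

989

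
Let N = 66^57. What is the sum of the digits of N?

66^57 = 51761198771390103937308355558242973220176034479641106042478310498386282439706063250312730236826792493056
Sum of its 104 digits: 432.

432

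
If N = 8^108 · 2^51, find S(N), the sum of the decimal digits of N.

8^108 · 2^51 = 76957043352332967211482500195592995713046365762627825523336510555167425334955489475418488779072100860950445293568
Sum of its 113 digits: 512.

512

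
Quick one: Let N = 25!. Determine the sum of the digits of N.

72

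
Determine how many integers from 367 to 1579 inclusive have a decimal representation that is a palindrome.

The integers in [367, 1579] that have a decimal representation that is a palindrome: 373, 383, 393, 404, 414, 424, …, 1441, 1551.
69 qualify.

69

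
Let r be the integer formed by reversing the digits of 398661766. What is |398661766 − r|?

268505127

Reverse of 398661766 is 667166893.
|398661766 − 667166893| = 268505127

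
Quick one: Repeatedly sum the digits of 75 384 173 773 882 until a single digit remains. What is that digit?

1

7+5+3+8+4+1+7+3+7+7+3+8+8+2 = 73
7+3 = 10
1+0 = 1
(Equivalently, 75 384 173 773 882 mod 9 = 1.)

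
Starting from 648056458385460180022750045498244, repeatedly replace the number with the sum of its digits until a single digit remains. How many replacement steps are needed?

648056458385460180022750045498244 → 137 → 11 → 2 (3 steps)

3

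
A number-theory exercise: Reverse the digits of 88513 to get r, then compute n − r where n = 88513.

Reverse of 88513 is 31588.
88513 − 31588 = 56925

56925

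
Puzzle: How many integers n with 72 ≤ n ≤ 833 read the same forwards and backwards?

The integers in [72, 833] that read the same forwards and backwards: 77, 88, 99, 101, 111, 121, …, 818, 828.
76 qualify.

76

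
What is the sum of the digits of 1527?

15

1+5+2+7 = 15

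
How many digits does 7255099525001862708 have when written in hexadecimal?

16

7255099525001862708 in base 16 is 64AF4A942DD75E34, which has 16 digits.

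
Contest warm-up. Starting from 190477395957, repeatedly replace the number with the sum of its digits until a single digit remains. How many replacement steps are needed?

190477395957 → 66 → 12 → 3 (3 steps)

3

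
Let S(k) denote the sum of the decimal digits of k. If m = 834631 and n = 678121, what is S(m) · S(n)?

625

S(834631) = 8+3+4+6+3+1 = 25.
S(678121) = 6+7+8+1+2+1 = 25.
25 · 25 = 625.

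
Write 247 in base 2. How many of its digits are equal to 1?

7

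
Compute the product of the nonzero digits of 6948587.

483840

6×9×4×8×5×8×7 = 483840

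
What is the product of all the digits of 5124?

5×1×2×4 = 40

40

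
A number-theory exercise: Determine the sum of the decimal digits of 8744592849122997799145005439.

146

8+7+4+4+5+9+2+8+4+9+1+2+2+9+9+7+7+9+9+1+4+5+0+0+5+4+3+9 = 146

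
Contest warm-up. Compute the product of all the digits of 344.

48

3×4×4 = 48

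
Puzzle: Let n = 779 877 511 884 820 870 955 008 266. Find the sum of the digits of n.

7+7+9+8+7+7+5+1+1+8+8+4+8+2+0+8+7+0+9+5+5+0+0+8+2+6+6 = 138

138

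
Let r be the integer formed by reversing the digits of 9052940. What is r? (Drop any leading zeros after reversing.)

492509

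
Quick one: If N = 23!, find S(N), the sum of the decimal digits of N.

23! = 25852016738884976640000
Sum of its 23 digits: 99.

99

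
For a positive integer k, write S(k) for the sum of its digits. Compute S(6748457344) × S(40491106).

1300

S(6748457344) = 6+7+4+8+4+5+7+3+4+4 = 52.
S(40491106) = 4+0+4+9+1+1+0+6 = 25.
52 · 25 = 1300.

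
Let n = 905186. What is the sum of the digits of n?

29

9+0+5+1+8+6 = 29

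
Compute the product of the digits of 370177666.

3×7×0×1×7×7×6×6×6 = 0

0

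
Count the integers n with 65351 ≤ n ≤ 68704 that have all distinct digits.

778

The integers in [65351, 68704] that have all distinct digits: 65370, 65371, 65372, 65374, 65378, 65379, …, 68703, 68704.
778 qualify.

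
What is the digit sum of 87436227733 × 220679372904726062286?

87436227733 × 220679372904726062286 = 19295371905273257694019038577638
Sum of its 32 digits: 153.

153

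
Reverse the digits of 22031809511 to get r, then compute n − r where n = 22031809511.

10440996489

Reverse of 22031809511 is 11590813022.
22031809511 − 11590813022 = 10440996489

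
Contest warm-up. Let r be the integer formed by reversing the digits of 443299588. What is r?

Reversing 443299588 gives 885992344.

885992344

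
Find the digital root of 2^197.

The digital root of n equals n mod 9 (or 9 when 9 | n), so we need 2^197 mod 9.
2^197 ≡ 5 (mod 9), so the digital root is 5.

5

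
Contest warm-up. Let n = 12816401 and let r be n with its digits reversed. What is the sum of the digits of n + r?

28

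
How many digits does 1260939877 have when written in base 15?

8

1260939877 in base 15 is 75A76C37, which has 8 digits.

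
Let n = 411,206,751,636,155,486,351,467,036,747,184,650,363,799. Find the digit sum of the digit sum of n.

First digit sum: 185.
1+8+5 = 14.

14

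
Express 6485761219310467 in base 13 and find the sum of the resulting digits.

6485761219310467 in base 13 is 1854C687410A193.
Digit sum: 1+8+5+4+12+6+8+7+4+1+0+10+1+9+3 = 79.

79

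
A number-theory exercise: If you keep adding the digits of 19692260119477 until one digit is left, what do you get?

1

1+9+6+9+2+2+6+0+1+1+9+4+7+7 = 64
6+4 = 10
1+0 = 1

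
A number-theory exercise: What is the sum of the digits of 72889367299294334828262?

123

7+2+8+8+9+3+6+7+2+9+9+2+9+4+3+3+4+8+2+8+2+6+2 = 123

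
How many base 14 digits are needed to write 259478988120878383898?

18

259478988120878383898 in base 14 is 871D3256AA3BDB853C, which has 18 digits.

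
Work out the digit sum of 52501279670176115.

5+2+5+0+1+2+7+9+6+7+0+1+7+6+1+1+5 = 65

65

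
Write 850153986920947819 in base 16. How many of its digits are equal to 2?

1

850153986920947819 in base 16 is BCC5A8BFACE206B.
The digit 2 appears 1 time.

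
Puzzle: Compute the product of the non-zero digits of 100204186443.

1×2×4×1×8×6×4×4×3 = 18432

18432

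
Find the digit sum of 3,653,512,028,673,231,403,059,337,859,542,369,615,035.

162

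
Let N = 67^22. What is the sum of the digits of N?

67^22 = 14915769363385151583217201855136979828889
Sum of its 41 digits: 202.

202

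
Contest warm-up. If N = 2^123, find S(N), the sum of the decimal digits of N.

2^123 = 10633823966279326983230456482242756608
Sum of its 38 digits: 170.

170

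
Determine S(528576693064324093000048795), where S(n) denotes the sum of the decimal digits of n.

5+2+8+5+7+6+6+9+3+0+6+4+3+2+4+0+9+3+0+0+0+0+4+8+7+9+5 = 115

115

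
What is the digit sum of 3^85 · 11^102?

675

3^85 · 11^102 = 598908583382590848756234598405172696705747378864546347540951439438007799046566031149829331320197491394571045093980789540430039265406235096419900203
Sum of its 147 digits: 675.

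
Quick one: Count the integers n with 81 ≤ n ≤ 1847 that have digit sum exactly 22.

36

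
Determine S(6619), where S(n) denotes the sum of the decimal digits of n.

22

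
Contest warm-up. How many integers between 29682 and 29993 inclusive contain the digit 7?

The integers in [29682, 29993] that contain the digit 7: 29687, 29697, 29700, 29701, 29702, 29703, …, 29979, 29987.
139 qualify.

139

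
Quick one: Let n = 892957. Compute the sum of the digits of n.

8+9+2+9+5+7 = 40

40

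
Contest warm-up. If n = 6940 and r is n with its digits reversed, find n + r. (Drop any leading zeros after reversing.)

7436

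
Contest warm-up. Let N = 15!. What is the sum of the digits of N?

15! = 1307674368000
Sum of its 13 digits: 45.

45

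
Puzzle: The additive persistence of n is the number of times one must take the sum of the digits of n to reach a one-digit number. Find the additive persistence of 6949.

3

6949 → 28 → 10 → 1 (3 steps)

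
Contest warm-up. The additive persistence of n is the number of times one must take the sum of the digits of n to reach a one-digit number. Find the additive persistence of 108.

1

108 → 9 (1 step)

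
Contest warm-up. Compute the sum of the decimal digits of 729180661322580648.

78

7+2+9+1+8+0+6+6+1+3+2+2+5+8+0+6+4+8 = 78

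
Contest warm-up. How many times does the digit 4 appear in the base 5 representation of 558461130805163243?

6

558461130805163243 in base 5 is 14141042104131342110210433.
The digit 4 appears 6 times.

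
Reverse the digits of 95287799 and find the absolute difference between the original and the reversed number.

Reverse of 95287799 is 99778259.
|95287799 − 99778259| = 4490460

4490460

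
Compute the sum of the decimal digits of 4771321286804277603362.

89

4+7+7+1+3+2+1+2+8+6+8+0+4+2+7+7+6+0+3+3+6+2 = 89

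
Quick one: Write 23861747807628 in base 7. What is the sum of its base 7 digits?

23861747807628 in base 7 is 5011645232544543.
Digit sum: 5+0+1+1+6+4+5+2+3+2+5+4+4+5+4+3 = 54.

54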